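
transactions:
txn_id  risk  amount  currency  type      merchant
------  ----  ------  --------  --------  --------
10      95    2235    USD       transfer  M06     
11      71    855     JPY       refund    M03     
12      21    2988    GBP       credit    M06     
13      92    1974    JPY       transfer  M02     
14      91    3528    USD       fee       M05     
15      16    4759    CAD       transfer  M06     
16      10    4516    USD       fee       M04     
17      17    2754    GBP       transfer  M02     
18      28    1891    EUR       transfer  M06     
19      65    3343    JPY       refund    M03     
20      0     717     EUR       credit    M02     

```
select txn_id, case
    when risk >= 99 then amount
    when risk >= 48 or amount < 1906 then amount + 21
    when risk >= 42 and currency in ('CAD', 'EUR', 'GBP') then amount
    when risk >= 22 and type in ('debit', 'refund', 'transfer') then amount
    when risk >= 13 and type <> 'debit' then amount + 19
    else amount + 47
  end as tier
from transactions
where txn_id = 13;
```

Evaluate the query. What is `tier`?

txn_id = 13: risk=92, amount=1974, currency=JPY, type=transfer, merchant=M02.
risk >= 99 → false
risk >= 48 or amount < 1906 → true → 1995

1995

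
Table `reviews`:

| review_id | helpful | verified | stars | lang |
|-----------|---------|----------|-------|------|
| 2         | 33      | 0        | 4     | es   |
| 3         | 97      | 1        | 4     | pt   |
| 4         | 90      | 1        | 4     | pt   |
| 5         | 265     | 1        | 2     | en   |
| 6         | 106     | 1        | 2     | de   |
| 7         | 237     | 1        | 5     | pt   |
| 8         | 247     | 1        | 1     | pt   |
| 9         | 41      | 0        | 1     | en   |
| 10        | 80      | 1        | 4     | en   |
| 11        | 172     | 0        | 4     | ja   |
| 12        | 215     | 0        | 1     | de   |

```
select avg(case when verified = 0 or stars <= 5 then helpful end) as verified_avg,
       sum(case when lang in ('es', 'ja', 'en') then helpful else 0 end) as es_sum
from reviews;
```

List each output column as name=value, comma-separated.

verified_avg=143.9090909091, es_sum=591

[verified_avg: verified = 0 or stars <= 5]
review_id=2: ✓ → 33
review_id=3: ✓ → 97
review_id=4: ✓ → 90
review_id=5: ✓ → 265
review_id=6: ✓ → 106
review_id=7: ✓ → 237
review_id=8: ✓ → 247
review_id=9: ✓ → 41
review_id=10: ✓ → 80
review_id=11: ✓ → 172
review_id=12: ✓ → 215
verified_avg = (33 + 97 + 90 + 265 + 106 + 237 + 247 + 41 + 80 + 172 + 215) / 11 = 143.9090909091
—
[es_sum: lang in ('es', 'ja', 'en')]
review_id=2: ✓ → 33
review_id=3: ✗
review_id=4: ✗
review_id=5: ✓ → 265
review_id=6: ✗
review_id=7: ✗
review_id=8: ✗
review_id=9: ✓ → 41
review_id=10: ✓ → 80
review_id=11: ✓ → 172
review_id=12: ✗
es_sum = 33 + 265 + 41 + 80 + 172 = 591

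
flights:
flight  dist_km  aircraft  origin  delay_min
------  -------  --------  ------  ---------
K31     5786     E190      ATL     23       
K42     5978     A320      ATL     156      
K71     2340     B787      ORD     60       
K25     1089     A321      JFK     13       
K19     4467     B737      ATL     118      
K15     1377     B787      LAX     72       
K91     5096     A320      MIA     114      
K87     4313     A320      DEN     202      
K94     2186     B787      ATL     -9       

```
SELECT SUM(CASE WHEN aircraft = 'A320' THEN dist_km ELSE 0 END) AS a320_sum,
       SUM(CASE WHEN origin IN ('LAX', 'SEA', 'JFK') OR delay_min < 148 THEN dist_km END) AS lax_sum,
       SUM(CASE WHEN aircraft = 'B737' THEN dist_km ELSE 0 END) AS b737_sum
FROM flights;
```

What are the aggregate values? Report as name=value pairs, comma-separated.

a320_sum=15387, lax_sum=22341, b737_sum=4467

[a320_sum: aircraft = 'A320']
flight=K31: ✗
flight=K42: ✓ → 5978
flight=K71: ✗
flight=K25: ✗
flight=K19: ✗
flight=K15: ✗
flight=K91: ✓ → 5096
flight=K87: ✓ → 4313
flight=K94: ✗
a320_sum = 5978 + 5096 + 4313 = 15387
—
[lax_sum: origin IN ('LAX', 'SEA', 'JFK') OR delay_min < 148]
flight=K31: ✓ → 5786
flight=K42: ✗
flight=K71: ✓ → 2340
flight=K25: ✓ → 1089
flight=K19: ✓ → 4467
flight=K15: ✓ → 1377
flight=K91: ✓ → 5096
flight=K87: ✗
flight=K94: ✓ → 2186
lax_sum = 5786 + 2340 + 1089 + 4467 + 1377 + 5096 + 2186 = 22341
—
[b737_sum: aircraft = 'B737']
flight=K31: ✗
flight=K42: ✗
flight=K71: ✗
flight=K25: ✗
flight=K19: ✓ → 4467
flight=K15: ✗
flight=K91: ✗
flight=K87: ✗
flight=K94: ✗
b737_sum = 4467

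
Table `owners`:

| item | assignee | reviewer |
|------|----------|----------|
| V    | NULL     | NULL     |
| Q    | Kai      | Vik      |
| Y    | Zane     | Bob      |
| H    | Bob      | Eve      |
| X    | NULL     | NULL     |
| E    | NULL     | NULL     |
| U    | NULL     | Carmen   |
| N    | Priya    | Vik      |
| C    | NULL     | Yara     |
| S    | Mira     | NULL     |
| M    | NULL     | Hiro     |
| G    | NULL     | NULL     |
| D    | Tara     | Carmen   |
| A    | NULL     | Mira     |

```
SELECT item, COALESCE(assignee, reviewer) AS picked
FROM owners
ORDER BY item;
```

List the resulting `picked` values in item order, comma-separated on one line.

Mira, Yara, Tara, NULL, NULL, Bob, Hiro, Priya, Kai, Mira, Carmen, NULL, NULL, Zane

item=A: assignee=NULL, reviewer=Mira → Mira
item=C: assignee=NULL, reviewer=Yara → Yara
item=D: assignee=Tara → Tara
item=E: assignee=NULL, reviewer=NULL (all NULL) → NULL
item=G: assignee=NULL, reviewer=NULL (all NULL) → NULL
item=H: assignee=Bob → Bob
item=M: assignee=NULL, reviewer=Hiro → Hiro
item=N: assignee=Priya → Priya
item=Q: assignee=Kai → Kai
item=S: assignee=Mira → Mira
item=U: assignee=NULL, reviewer=Carmen → Carmen
item=V: assignee=NULL, reviewer=NULL (all NULL) → NULL
item=X: assignee=NULL, reviewer=NULL (all NULL) → NULL
item=Y: assignee=Zane → Zane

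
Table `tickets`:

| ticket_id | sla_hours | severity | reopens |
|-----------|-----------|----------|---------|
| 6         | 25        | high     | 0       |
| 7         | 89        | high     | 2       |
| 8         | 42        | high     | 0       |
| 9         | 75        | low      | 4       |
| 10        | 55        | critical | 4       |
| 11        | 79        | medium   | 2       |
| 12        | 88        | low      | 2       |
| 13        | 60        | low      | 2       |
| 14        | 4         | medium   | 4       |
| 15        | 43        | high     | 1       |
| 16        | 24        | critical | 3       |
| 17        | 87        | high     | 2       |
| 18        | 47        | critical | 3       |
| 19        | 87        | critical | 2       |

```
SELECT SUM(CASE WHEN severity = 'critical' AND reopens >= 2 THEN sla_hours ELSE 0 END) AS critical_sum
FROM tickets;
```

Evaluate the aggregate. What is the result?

213

ticket_id=6: ✗
ticket_id=7: ✗
ticket_id=8: ✗
ticket_id=9: ✗
ticket_id=10: ✓ → 55
ticket_id=11: ✗
ticket_id=12: ✗
ticket_id=13: ✗
ticket_id=14: ✗
ticket_id=15: ✗
ticket_id=16: ✓ → 24
ticket_id=17: ✗
ticket_id=18: ✓ → 47
ticket_id=19: ✓ → 87
critical_sum = 55 + 24 + 47 + 87 = 213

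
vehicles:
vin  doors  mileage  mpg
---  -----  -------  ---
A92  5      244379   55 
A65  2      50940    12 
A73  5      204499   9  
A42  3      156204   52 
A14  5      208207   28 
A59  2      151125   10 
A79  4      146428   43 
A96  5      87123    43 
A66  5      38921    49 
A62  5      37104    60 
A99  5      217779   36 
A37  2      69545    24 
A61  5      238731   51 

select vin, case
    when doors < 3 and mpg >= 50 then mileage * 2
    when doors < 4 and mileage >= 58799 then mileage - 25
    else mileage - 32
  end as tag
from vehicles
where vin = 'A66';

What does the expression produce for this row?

vin = A66: doors=5, mileage=38921, mpg=49.
doors < 3 and mpg >= 50 → false
doors < 4 and mileage >= 58799 → false
No prior WHEN matched → ELSE → 38889

38889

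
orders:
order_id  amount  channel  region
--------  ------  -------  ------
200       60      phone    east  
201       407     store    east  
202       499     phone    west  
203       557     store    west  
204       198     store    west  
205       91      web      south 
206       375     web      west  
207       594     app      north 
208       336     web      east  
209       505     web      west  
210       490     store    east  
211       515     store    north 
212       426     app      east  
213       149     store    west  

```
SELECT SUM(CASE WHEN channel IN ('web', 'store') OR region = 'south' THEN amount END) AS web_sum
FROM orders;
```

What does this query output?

3623

order_id=200: ✗
order_id=201: ✓ → 407
order_id=202: ✗
order_id=203: ✓ → 557
order_id=204: ✓ → 198
order_id=205: ✓ → 91
order_id=206: ✓ → 375
order_id=207: ✗
order_id=208: ✓ → 336
order_id=209: ✓ → 505
order_id=210: ✓ → 490
order_id=211: ✓ → 515
order_id=212: ✗
order_id=213: ✓ → 149
web_sum = 407 + 557 + 198 + 91 + 375 + 336 + 505 + 490 + 515 + 149 = 3623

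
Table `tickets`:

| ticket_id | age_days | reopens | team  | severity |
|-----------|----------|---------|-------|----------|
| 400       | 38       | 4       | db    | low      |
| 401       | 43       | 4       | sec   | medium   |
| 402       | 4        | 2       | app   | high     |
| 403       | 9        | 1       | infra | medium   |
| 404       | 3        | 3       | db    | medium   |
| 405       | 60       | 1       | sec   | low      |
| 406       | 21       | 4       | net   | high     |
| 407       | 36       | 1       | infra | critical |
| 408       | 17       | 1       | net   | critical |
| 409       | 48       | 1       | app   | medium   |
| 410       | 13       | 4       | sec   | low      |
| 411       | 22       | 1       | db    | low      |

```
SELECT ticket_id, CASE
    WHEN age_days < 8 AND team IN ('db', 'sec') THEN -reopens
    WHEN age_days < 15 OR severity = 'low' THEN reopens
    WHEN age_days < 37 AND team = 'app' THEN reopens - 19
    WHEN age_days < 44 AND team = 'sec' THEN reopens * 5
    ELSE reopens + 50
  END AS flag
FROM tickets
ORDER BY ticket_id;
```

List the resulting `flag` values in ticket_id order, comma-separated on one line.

4, 20, 2, 1, -3, 1, 54, 51, 51, 51, 4, 1

ticket_id=400: age_days < 15 OR severity = 'low' → 4
ticket_id=401: age_days < 44 AND team = 'sec' → 20
ticket_id=402: age_days < 15 OR severity = 'low' → 2
ticket_id=403: age_days < 15 OR severity = 'low' → 1
ticket_id=404: age_days < 8 AND team IN ('db', 'sec') → -3
ticket_id=405: age_days < 15 OR severity = 'low' → 1
ticket_id=406: ELSE → 54
ticket_id=407: ELSE → 51
ticket_id=408: ELSE → 51
ticket_id=409: ELSE → 51
ticket_id=410: age_days < 15 OR severity = 'low' → 4
ticket_id=411: age_days < 15 OR severity = 'low' → 1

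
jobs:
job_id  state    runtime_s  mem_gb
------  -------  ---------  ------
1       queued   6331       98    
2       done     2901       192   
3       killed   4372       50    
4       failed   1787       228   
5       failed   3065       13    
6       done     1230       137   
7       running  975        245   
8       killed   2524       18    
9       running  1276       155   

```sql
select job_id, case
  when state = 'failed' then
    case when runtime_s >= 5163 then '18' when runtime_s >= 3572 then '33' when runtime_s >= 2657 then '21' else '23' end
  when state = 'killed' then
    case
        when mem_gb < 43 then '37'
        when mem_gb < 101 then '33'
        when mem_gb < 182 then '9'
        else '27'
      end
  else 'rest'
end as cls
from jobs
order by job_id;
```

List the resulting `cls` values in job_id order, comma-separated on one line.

rest, rest, 33, 23, 21, rest, rest, 37, rest

job_id=1: state='queued' → outer ELSE → rest
job_id=2: state='done' → outer ELSE → rest
job_id=3: state='killed' → inner[mem_gb < 101] → 33
job_id=4: state='failed' → inner[ELSE] → 23
job_id=5: state='failed' → inner[runtime_s >= 2657] → 21
job_id=6: state='done' → outer ELSE → rest
job_id=7: state='running' → outer ELSE → rest
job_id=8: state='killed' → inner[mem_gb < 43] → 37
job_id=9: state='running' → outer ELSE → rest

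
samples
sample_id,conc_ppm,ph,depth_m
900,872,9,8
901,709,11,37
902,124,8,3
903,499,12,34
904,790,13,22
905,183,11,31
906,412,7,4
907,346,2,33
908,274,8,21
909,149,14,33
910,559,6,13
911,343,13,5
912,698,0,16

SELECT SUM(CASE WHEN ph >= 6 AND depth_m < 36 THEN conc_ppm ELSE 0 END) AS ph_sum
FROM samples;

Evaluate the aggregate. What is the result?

4205

sample_id=900: ✓ → 872
sample_id=901: ✗
sample_id=902: ✓ → 124
sample_id=903: ✓ → 499
sample_id=904: ✓ → 790
sample_id=905: ✓ → 183
sample_id=906: ✓ → 412
sample_id=907: ✗
sample_id=908: ✓ → 274
sample_id=909: ✓ → 149
sample_id=910: ✓ → 559
sample_id=911: ✓ → 343
sample_id=912: ✗
ph_sum = 872 + 124 + 499 + 790 + 183 + 412 + 274 + 149 + 559 + 343 = 4205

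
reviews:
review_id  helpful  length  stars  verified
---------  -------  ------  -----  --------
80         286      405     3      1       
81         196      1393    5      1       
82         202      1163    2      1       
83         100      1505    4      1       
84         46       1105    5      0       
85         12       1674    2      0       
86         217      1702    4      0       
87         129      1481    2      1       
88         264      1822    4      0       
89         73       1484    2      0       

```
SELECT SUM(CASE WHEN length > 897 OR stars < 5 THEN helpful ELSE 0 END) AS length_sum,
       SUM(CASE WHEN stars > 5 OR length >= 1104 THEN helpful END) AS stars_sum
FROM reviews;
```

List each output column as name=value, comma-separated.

length_sum=1525, stars_sum=1239

[length_sum: length > 897 OR stars < 5]
review_id=80: ✓ → 286
review_id=81: ✓ → 196
review_id=82: ✓ → 202
review_id=83: ✓ → 100
review_id=84: ✓ → 46
review_id=85: ✓ → 12
review_id=86: ✓ → 217
review_id=87: ✓ → 129
review_id=88: ✓ → 264
review_id=89: ✓ → 73
length_sum = 286 + 196 + 202 + 100 + 46 + 12 + 217 + 129 + 264 + 73 = 1525
—
[stars_sum: stars > 5 OR length >= 1104]
review_id=80: ✗
review_id=81: ✓ → 196
review_id=82: ✓ → 202
review_id=83: ✓ → 100
review_id=84: ✓ → 46
review_id=85: ✓ → 12
review_id=86: ✓ → 217
review_id=87: ✓ → 129
review_id=88: ✓ → 264
review_id=89: ✓ → 73
stars_sum = 196 + 202 + 100 + 46 + 12 + 217 + 129 + 264 + 73 = 1239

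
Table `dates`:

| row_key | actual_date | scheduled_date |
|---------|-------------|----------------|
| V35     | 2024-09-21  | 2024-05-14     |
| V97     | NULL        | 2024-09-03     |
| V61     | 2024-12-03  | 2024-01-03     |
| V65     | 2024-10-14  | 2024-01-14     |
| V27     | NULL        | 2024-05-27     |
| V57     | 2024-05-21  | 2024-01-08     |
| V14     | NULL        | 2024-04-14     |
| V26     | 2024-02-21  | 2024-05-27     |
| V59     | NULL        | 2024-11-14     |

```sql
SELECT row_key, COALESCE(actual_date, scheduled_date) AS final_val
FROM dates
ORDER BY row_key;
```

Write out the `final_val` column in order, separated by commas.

2024-04-14, 2024-02-21, 2024-05-27, 2024-09-21, 2024-05-21, 2024-11-14, 2024-12-03, 2024-10-14, 2024-09-03

row_key=V14: actual_date=NULL, scheduled_date=2024-04-14 → 2024-04-14
row_key=V26: actual_date=2024-02-21 → 2024-02-21
row_key=V27: actual_date=NULL, scheduled_date=2024-05-27 → 2024-05-27
row_key=V35: actual_date=2024-09-21 → 2024-09-21
row_key=V57: actual_date=2024-05-21 → 2024-05-21
row_key=V59: actual_date=NULL, scheduled_date=2024-11-14 → 2024-11-14
row_key=V61: actual_date=2024-12-03 → 2024-12-03
row_key=V65: actual_date=2024-10-14 → 2024-10-14
row_key=V97: actual_date=NULL, scheduled_date=2024-09-03 → 2024-09-03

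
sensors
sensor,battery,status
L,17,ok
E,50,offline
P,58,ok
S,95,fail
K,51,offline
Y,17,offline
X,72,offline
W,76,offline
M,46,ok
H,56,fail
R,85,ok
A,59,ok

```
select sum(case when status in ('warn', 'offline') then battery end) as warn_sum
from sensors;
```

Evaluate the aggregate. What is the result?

sensor=L: ✗
sensor=E: ✓ → 50
sensor=P: ✗
sensor=S: ✗
sensor=K: ✓ → 51
sensor=Y: ✓ → 17
sensor=X: ✓ → 72
sensor=W: ✓ → 76
sensor=M: ✗
sensor=H: ✗
sensor=R: ✗
sensor=A: ✗
warn_sum = 50 + 51 + 17 + 72 + 76 = 266

266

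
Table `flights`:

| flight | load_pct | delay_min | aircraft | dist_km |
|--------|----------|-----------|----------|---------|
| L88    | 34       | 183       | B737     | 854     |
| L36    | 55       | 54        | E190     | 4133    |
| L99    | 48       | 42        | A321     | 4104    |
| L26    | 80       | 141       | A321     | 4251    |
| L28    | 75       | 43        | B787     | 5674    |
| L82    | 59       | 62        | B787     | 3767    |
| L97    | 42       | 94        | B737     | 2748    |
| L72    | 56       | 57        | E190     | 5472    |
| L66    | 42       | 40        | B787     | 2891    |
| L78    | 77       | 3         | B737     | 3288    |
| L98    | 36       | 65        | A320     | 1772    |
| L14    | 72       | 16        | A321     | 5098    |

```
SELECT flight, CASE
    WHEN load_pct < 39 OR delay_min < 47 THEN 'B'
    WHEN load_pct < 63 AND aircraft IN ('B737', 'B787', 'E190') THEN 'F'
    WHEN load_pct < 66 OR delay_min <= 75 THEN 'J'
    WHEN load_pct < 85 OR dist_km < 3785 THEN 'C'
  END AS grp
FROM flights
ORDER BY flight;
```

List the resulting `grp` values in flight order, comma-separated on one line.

flight=L14: load_pct < 39 OR delay_min < 47 → B
flight=L26: load_pct < 85 OR dist_km < 3785 → C
flight=L28: load_pct < 39 OR delay_min < 47 → B
flight=L36: load_pct < 63 AND aircraft IN ('B737', 'B787', 'E190') → F
flight=L66: load_pct < 39 OR delay_min < 47 → B
flight=L72: load_pct < 63 AND aircraft IN ('B737', 'B787', 'E190') → F
flight=L78: load_pct < 39 OR delay_min < 47 → B
flight=L82: load_pct < 63 AND aircraft IN ('B737', 'B787', 'E190') → F
flight=L88: load_pct < 39 OR delay_min < 47 → B
flight=L97: load_pct < 63 AND aircraft IN ('B737', 'B787', 'E190') → F
flight=L98: load_pct < 39 OR delay_min < 47 → B
flight=L99: load_pct < 39 OR delay_min < 47 → B

B, C, B, F, B, F, B, F, B, F, B, B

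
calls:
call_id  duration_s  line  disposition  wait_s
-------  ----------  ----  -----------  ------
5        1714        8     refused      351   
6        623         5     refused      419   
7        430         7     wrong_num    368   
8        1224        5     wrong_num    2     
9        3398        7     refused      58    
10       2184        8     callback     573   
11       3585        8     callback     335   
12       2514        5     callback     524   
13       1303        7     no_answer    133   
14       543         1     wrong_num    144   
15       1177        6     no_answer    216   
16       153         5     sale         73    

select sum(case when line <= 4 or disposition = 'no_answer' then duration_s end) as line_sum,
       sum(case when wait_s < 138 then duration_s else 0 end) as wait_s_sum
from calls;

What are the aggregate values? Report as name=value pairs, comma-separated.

[line_sum: line <= 4 or disposition = 'no_answer']
call_id=5: ✗
call_id=6: ✗
call_id=7: ✗
call_id=8: ✗
call_id=9: ✗
call_id=10: ✗
call_id=11: ✗
call_id=12: ✗
call_id=13: ✓ → 1303
call_id=14: ✓ → 543
call_id=15: ✓ → 1177
call_id=16: ✗
line_sum = 1303 + 543 + 1177 = 3023
—
[wait_s_sum: wait_s < 138]
call_id=5: ✗
call_id=6: ✗
call_id=7: ✗
call_id=8: ✓ → 1224
call_id=9: ✓ → 3398
call_id=10: ✗
call_id=11: ✗
call_id=12: ✗
call_id=13: ✓ → 1303
call_id=14: ✗
call_id=15: ✗
call_id=16: ✓ → 153
wait_s_sum = 1224 + 3398 + 1303 + 153 = 6078

line_sum=3023, wait_s_sum=6078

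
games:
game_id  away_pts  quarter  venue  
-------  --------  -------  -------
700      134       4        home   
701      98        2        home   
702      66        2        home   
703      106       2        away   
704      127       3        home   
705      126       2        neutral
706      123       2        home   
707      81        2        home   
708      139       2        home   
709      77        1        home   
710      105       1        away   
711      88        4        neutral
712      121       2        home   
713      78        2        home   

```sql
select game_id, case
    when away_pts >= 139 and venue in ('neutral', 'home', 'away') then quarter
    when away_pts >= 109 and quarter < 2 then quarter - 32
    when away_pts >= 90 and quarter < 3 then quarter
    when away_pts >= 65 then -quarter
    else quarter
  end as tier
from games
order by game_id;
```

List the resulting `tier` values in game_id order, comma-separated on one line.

game_id=700: away_pts >= 65 → -4
game_id=701: away_pts >= 90 and quarter < 3 → 2
game_id=702: away_pts >= 65 → -2
game_id=703: away_pts >= 90 and quarter < 3 → 2
game_id=704: away_pts >= 65 → -3
game_id=705: away_pts >= 90 and quarter < 3 → 2
game_id=706: away_pts >= 90 and quarter < 3 → 2
game_id=707: away_pts >= 65 → -2
game_id=708: away_pts >= 139 and venue in ('neutral', 'home', 'away') → 2
game_id=709: away_pts >= 65 → -1
game_id=710: away_pts >= 90 and quarter < 3 → 1
game_id=711: away_pts >= 65 → -4
game_id=712: away_pts >= 90 and quarter < 3 → 2
game_id=713: away_pts >= 65 → -2

-4, 2, -2, 2, -3, 2, 2, -2, 2, -1, 1, -4, 2, -2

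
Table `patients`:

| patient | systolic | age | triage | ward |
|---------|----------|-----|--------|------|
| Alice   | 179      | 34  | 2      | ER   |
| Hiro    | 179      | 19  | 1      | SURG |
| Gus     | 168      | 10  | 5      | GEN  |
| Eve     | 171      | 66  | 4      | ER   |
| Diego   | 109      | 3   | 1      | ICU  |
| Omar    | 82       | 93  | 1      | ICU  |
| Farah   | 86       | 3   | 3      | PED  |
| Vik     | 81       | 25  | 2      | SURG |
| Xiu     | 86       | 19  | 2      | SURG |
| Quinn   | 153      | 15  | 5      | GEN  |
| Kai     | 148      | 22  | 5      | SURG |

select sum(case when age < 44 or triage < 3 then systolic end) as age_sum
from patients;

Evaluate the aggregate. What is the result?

1271

patient=Alice: ✓ → 179
patient=Hiro: ✓ → 179
patient=Gus: ✓ → 168
patient=Eve: ✗
patient=Diego: ✓ → 109
patient=Omar: ✓ → 82
patient=Farah: ✓ → 86
patient=Vik: ✓ → 81
patient=Xiu: ✓ → 86
patient=Quinn: ✓ → 153
patient=Kai: ✓ → 148
age_sum = 179 + 179 + 168 + 109 + 82 + 86 + 81 + 86 + 153 + 148 = 1271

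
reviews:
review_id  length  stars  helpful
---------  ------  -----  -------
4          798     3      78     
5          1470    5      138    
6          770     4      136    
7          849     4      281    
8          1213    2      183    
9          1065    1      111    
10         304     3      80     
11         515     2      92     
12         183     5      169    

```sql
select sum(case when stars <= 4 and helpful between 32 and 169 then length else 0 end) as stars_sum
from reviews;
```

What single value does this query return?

3452

review_id=4: ✓ → 798
review_id=5: ✗
review_id=6: ✓ → 770
review_id=7: ✗
review_id=8: ✗
review_id=9: ✓ → 1065
review_id=10: ✓ → 304
review_id=11: ✓ → 515
review_id=12: ✗
stars_sum = 798 + 770 + 1065 + 304 + 515 = 3452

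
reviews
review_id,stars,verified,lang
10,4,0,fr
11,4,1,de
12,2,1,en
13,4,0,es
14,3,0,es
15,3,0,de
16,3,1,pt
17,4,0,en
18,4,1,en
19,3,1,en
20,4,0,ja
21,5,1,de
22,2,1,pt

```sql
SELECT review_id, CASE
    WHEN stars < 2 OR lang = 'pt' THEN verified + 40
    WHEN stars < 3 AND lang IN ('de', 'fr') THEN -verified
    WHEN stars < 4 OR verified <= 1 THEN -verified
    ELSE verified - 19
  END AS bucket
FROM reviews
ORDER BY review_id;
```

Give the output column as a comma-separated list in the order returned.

0, -1, -1, 0, 0, 0, 41, 0, -1, -1, 0, -1, 41

review_id=10: stars < 4 OR verified <= 1 → 0
review_id=11: stars < 4 OR verified <= 1 → -1
review_id=12: stars < 4 OR verified <= 1 → -1
review_id=13: stars < 4 OR verified <= 1 → 0
review_id=14: stars < 4 OR verified <= 1 → 0
review_id=15: stars < 4 OR verified <= 1 → 0
review_id=16: stars < 2 OR lang = 'pt' → 41
review_id=17: stars < 4 OR verified <= 1 → 0
review_id=18: stars < 4 OR verified <= 1 → -1
review_id=19: stars < 4 OR verified <= 1 → -1
review_id=20: stars < 4 OR verified <= 1 → 0
review_id=21: stars < 4 OR verified <= 1 → -1
review_id=22: stars < 2 OR lang = 'pt' → 41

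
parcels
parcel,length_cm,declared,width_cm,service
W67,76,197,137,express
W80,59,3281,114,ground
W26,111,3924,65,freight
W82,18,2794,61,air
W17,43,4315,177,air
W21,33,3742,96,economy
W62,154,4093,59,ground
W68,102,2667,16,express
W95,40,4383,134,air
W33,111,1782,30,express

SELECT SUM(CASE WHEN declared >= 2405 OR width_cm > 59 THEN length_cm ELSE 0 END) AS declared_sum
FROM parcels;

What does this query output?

parcel=W67: ✓ → 76
parcel=W80: ✓ → 59
parcel=W26: ✓ → 111
parcel=W82: ✓ → 18
parcel=W17: ✓ → 43
parcel=W21: ✓ → 33
parcel=W62: ✓ → 154
parcel=W68: ✓ → 102
parcel=W95: ✓ → 40
parcel=W33: ✗
declared_sum = 76 + 59 + 111 + 18 + 43 + 33 + 154 + 102 + 40 = 636

636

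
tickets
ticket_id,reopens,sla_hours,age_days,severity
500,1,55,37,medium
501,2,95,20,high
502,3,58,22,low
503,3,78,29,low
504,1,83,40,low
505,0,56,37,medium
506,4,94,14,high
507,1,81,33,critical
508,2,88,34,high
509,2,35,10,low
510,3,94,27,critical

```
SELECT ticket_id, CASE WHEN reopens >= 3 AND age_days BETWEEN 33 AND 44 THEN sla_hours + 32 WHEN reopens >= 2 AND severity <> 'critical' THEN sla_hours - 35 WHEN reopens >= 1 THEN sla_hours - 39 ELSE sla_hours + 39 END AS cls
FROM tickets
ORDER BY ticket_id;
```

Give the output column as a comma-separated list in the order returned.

ticket_id=500: reopens >= 1 → 16
ticket_id=501: reopens >= 2 AND severity <> 'critical' → 60
ticket_id=502: reopens >= 2 AND severity <> 'critical' → 23
ticket_id=503: reopens >= 2 AND severity <> 'critical' → 43
ticket_id=504: reopens >= 1 → 44
ticket_id=505: ELSE → 95
ticket_id=506: reopens >= 2 AND severity <> 'critical' → 59
ticket_id=507: reopens >= 1 → 42
ticket_id=508: reopens >= 2 AND severity <> 'critical' → 53
ticket_id=509: reopens >= 2 AND severity <> 'critical' → 0
ticket_id=510: reopens >= 1 → 55

16, 60, 23, 43, 44, 95, 59, 42, 53, 0, 55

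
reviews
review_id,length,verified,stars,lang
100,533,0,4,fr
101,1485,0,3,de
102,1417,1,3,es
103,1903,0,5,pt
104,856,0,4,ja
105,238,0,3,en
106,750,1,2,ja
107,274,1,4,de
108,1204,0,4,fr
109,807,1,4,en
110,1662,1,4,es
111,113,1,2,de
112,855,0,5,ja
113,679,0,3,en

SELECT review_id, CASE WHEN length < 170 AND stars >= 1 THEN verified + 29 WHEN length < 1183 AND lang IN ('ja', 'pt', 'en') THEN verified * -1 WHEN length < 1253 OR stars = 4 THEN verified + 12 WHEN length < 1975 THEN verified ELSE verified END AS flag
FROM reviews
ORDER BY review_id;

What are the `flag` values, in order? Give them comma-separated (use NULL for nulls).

review_id=100: length < 1253 OR stars = 4 → 12
review_id=101: length < 1975 → 0
review_id=102: length < 1975 → 1
review_id=103: length < 1975 → 0
review_id=104: length < 1183 AND lang IN ('ja', 'pt', 'en') → 0
review_id=105: length < 1183 AND lang IN ('ja', 'pt', 'en') → 0
review_id=106: length < 1183 AND lang IN ('ja', 'pt', 'en') → -1
review_id=107: length < 1253 OR stars = 4 → 13
review_id=108: length < 1253 OR stars = 4 → 12
review_id=109: length < 1183 AND lang IN ('ja', 'pt', 'en') → -1
review_id=110: length < 1253 OR stars = 4 → 13
review_id=111: length < 170 AND stars >= 1 → 30
review_id=112: length < 1183 AND lang IN ('ja', 'pt', 'en') → 0
review_id=113: length < 1183 AND lang IN ('ja', 'pt', 'en') → 0

12, 0, 1, 0, 0, 0, -1, 13, 12, -1, 13, 30, 0, 0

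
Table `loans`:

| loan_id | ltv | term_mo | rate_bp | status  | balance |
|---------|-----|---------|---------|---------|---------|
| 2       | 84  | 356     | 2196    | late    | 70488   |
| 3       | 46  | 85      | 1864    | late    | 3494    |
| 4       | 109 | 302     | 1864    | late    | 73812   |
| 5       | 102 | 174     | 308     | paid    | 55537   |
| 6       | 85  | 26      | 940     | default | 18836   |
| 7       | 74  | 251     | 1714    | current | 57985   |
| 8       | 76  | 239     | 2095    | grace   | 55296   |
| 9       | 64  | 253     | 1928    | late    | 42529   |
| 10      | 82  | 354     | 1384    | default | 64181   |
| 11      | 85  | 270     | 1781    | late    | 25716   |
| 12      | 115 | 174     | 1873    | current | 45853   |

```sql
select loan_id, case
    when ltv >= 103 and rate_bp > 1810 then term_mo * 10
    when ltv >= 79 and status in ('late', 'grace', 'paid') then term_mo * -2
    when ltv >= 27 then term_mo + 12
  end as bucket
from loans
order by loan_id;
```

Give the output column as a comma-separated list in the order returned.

loan_id=2: ltv >= 79 and status in ('late', 'grace', 'paid') → -712
loan_id=3: ltv >= 27 → 97
loan_id=4: ltv >= 103 and rate_bp > 1810 → 3020
loan_id=5: ltv >= 79 and status in ('late', 'grace', 'paid') → -348
loan_id=6: ltv >= 27 → 38
loan_id=7: ltv >= 27 → 263
loan_id=8: ltv >= 27 → 251
loan_id=9: ltv >= 27 → 265
loan_id=10: ltv >= 27 → 366
loan_id=11: ltv >= 79 and status in ('late', 'grace', 'paid') → -540
loan_id=12: ltv >= 103 and rate_bp > 1810 → 1740

-712, 97, 3020, -348, 38, 263, 251, 265, 366, -540, 1740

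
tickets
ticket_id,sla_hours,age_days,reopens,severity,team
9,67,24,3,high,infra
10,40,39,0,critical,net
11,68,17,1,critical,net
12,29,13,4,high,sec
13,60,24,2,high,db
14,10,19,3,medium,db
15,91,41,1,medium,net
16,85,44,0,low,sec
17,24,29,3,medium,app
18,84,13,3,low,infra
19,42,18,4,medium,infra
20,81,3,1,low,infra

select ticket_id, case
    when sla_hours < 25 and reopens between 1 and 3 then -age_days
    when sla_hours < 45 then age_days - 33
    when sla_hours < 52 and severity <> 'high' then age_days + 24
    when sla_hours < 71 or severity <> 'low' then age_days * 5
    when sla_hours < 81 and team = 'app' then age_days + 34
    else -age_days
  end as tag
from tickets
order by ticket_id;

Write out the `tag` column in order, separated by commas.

120, 6, 85, -20, 120, -19, 205, -44, -29, -13, -15, -3

ticket_id=9: sla_hours < 71 or severity <> 'low' → 120
ticket_id=10: sla_hours < 45 → 6
ticket_id=11: sla_hours < 71 or severity <> 'low' → 85
ticket_id=12: sla_hours < 45 → -20
ticket_id=13: sla_hours < 71 or severity <> 'low' → 120
ticket_id=14: sla_hours < 25 and reopens between 1 and 3 → -19
ticket_id=15: sla_hours < 71 or severity <> 'low' → 205
ticket_id=16: ELSE → -44
ticket_id=17: sla_hours < 25 and reopens between 1 and 3 → -29
ticket_id=18: ELSE → -13
ticket_id=19: sla_hours < 45 → -15
ticket_id=20: ELSE → -3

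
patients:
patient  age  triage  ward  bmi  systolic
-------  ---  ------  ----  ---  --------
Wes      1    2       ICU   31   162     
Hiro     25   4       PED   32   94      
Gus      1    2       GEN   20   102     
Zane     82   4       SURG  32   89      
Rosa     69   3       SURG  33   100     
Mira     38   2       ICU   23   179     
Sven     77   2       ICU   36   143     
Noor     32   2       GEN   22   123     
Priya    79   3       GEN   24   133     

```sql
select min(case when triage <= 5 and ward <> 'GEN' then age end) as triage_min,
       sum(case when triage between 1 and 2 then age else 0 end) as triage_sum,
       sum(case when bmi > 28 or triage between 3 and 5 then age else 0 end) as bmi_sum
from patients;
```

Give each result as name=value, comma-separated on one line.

triage_min=1, triage_sum=149, bmi_sum=333

[triage_min: triage <= 5 and ward <> 'GEN']
patient=Wes: ✓ → 1
patient=Hiro: ✓ → 25
patient=Gus: ✗
patient=Zane: ✓ → 82
patient=Rosa: ✓ → 69
patient=Mira: ✓ → 38
patient=Sven: ✓ → 77
patient=Noor: ✗
patient=Priya: ✗
triage_min = MIN(1, 25, 82, 69, 38, 77) = 1
—
[triage_sum: triage between 1 and 2]
patient=Wes: ✓ → 1
patient=Hiro: ✗
patient=Gus: ✓ → 1
patient=Zane: ✗
patient=Rosa: ✗
patient=Mira: ✓ → 38
patient=Sven: ✓ → 77
patient=Noor: ✓ → 32
patient=Priya: ✗
triage_sum = 1 + 1 + 38 + 77 + 32 = 149
—
[bmi_sum: bmi > 28 or triage between 3 and 5]
patient=Wes: ✓ → 1
patient=Hiro: ✓ → 25
patient=Gus: ✗
patient=Zane: ✓ → 82
patient=Rosa: ✓ → 69
patient=Mira: ✗
patient=Sven: ✓ → 77
patient=Noor: ✗
patient=Priya: ✓ → 79
bmi_sum = 1 + 25 + 82 + 69 + 77 + 79 = 333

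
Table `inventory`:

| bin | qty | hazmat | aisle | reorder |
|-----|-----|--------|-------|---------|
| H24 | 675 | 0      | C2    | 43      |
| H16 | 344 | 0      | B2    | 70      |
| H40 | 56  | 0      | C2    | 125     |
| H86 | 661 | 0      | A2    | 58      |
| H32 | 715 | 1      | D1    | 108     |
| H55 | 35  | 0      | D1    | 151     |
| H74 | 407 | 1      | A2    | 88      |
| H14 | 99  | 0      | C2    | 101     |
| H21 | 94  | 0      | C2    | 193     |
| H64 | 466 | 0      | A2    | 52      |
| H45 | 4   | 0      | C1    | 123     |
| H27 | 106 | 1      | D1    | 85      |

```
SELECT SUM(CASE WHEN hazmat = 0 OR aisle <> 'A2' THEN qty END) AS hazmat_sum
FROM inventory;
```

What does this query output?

3255

bin=H24: ✓ → 675
bin=H16: ✓ → 344
bin=H40: ✓ → 56
bin=H86: ✓ → 661
bin=H32: ✓ → 715
bin=H55: ✓ → 35
bin=H74: ✗
bin=H14: ✓ → 99
bin=H21: ✓ → 94
bin=H64: ✓ → 466
bin=H45: ✓ → 4
bin=H27: ✓ → 106
hazmat_sum = 675 + 344 + 56 + 661 + 715 + 35 + 99 + 94 + 466 + 4 + 106 = 3255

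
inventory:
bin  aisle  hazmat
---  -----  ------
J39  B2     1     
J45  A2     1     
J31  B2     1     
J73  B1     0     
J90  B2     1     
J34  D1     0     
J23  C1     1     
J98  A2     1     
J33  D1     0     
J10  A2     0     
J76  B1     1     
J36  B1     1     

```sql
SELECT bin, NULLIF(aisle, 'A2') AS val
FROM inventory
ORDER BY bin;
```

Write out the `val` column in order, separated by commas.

NULL, C1, B2, D1, D1, B1, B2, NULL, B1, B1, B2, NULL

bin=J10: aisle=A2 vs A2: equal → NULL
bin=J23: aisle=C1 vs A2: differ → C1
bin=J31: aisle=B2 vs A2: differ → B2
bin=J33: aisle=D1 vs A2: differ → D1
bin=J34: aisle=D1 vs A2: differ → D1
bin=J36: aisle=B1 vs A2: differ → B1
bin=J39: aisle=B2 vs A2: differ → B2
bin=J45: aisle=A2 vs A2: equal → NULL
bin=J73: aisle=B1 vs A2: differ → B1
bin=J76: aisle=B1 vs A2: differ → B1
bin=J90: aisle=B2 vs A2: differ → B2
bin=J98: aisle=A2 vs A2: equal → NULL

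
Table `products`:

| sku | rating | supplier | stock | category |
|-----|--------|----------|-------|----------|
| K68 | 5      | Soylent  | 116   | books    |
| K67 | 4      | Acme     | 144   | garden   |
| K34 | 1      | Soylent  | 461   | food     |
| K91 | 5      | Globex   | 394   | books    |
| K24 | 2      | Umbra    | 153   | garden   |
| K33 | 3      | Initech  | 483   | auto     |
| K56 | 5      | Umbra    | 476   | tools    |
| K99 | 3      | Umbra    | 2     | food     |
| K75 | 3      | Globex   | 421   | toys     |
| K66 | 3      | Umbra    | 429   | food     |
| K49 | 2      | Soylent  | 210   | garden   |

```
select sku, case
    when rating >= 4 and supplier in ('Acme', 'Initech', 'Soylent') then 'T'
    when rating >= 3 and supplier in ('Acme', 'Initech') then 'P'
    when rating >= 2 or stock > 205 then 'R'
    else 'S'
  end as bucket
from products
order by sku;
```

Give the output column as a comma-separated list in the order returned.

R, P, R, R, R, R, T, T, R, R, R

sku=K24: rating >= 2 or stock > 205 → R
sku=K33: rating >= 3 and supplier in ('Acme', 'Initech') → P
sku=K34: rating >= 2 or stock > 205 → R
sku=K49: rating >= 2 or stock > 205 → R
sku=K56: rating >= 2 or stock > 205 → R
sku=K66: rating >= 2 or stock > 205 → R
sku=K67: rating >= 4 and supplier in ('Acme', 'Initech', 'Soylent') → T
sku=K68: rating >= 4 and supplier in ('Acme', 'Initech', 'Soylent') → T
sku=K75: rating >= 2 or stock > 205 → R
sku=K91: rating >= 2 or stock > 205 → R
sku=K99: rating >= 2 or stock > 205 → R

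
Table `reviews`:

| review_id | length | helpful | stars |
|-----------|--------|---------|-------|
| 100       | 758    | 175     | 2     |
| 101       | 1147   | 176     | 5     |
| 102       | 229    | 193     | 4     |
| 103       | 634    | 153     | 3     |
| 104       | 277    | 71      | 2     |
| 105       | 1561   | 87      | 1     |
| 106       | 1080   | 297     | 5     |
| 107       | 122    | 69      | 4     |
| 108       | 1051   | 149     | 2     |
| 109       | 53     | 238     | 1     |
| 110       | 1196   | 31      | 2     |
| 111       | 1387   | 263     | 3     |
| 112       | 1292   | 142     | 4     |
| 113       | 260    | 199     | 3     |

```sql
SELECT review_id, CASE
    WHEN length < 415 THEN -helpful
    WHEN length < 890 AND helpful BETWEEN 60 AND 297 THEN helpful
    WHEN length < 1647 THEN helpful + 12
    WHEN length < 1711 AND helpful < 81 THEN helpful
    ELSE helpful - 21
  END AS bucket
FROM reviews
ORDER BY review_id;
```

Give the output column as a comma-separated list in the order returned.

175, 188, -193, 153, -71, 99, 309, -69, 161, -238, 43, 275, 154, -199

review_id=100: length < 890 AND helpful BETWEEN 60 AND 297 → 175
review_id=101: length < 1647 → 188
review_id=102: length < 415 → -193
review_id=103: length < 890 AND helpful BETWEEN 60 AND 297 → 153
review_id=104: length < 415 → -71
review_id=105: length < 1647 → 99
review_id=106: length < 1647 → 309
review_id=107: length < 415 → -69
review_id=108: length < 1647 → 161
review_id=109: length < 415 → -238
review_id=110: length < 1647 → 43
review_id=111: length < 1647 → 275
review_id=112: length < 1647 → 154
review_id=113: length < 415 → -199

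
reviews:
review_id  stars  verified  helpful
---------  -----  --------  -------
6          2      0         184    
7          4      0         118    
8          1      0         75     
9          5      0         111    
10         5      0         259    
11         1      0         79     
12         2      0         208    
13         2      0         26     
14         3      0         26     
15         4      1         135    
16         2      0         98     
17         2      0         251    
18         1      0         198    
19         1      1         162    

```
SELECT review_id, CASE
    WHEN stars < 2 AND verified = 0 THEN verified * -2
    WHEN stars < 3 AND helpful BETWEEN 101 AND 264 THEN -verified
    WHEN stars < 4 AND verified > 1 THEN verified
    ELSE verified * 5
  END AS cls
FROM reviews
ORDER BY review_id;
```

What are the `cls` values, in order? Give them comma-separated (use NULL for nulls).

0, 0, 0, 0, 0, 0, 0, 0, 0, 5, 0, 0, 0, -1

review_id=6: stars < 3 AND helpful BETWEEN 101 AND 264 → 0
review_id=7: ELSE → 0
review_id=8: stars < 2 AND verified = 0 → 0
review_id=9: ELSE → 0
review_id=10: ELSE → 0
review_id=11: stars < 2 AND verified = 0 → 0
review_id=12: stars < 3 AND helpful BETWEEN 101 AND 264 → 0
review_id=13: ELSE → 0
review_id=14: ELSE → 0
review_id=15: ELSE → 5
review_id=16: ELSE → 0
review_id=17: stars < 3 AND helpful BETWEEN 101 AND 264 → 0
review_id=18: stars < 2 AND verified = 0 → 0
review_id=19: stars < 3 AND helpful BETWEEN 101 AND 264 → -1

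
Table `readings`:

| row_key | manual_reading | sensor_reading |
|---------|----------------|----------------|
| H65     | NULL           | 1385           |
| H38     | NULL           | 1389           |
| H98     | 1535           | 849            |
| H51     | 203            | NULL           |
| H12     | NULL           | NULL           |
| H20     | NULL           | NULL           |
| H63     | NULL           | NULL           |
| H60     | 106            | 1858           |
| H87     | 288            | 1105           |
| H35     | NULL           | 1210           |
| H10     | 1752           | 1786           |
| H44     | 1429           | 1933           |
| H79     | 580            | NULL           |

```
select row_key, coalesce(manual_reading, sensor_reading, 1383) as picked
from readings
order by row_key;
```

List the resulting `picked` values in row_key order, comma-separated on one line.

row_key=H10: manual_reading=1752 → 1752
row_key=H12: manual_reading=NULL, sensor_reading=NULL, → literal 1383 → 1383
row_key=H20: manual_reading=NULL, sensor_reading=NULL, → literal 1383 → 1383
row_key=H35: manual_reading=NULL, sensor_reading=1210 → 1210
row_key=H38: manual_reading=NULL, sensor_reading=1389 → 1389
row_key=H44: manual_reading=1429 → 1429
row_key=H51: manual_reading=203 → 203
row_key=H60: manual_reading=106 → 106
row_key=H63: manual_reading=NULL, sensor_reading=NULL, → literal 1383 → 1383
row_key=H65: manual_reading=NULL, sensor_reading=1385 → 1385
row_key=H79: manual_reading=580 → 580
row_key=H87: manual_reading=288 → 288
row_key=H98: manual_reading=1535 → 1535

1752, 1383, 1383, 1210, 1389, 1429, 203, 106, 1383, 1385, 580, 288, 1535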